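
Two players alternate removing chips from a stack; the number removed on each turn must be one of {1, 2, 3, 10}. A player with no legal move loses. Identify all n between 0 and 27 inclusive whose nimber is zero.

n :  0  1  2  3  4  5  6  7  8  9 10 11 12 13 14 15 16 17 18 19 20 21 22 23 24 25 26 27
G :  0  1  2  3  0  1  2  3  0  1  2  3  0  1  2  3  0  1  2  3  0  1  2  3  0  1  2  3
P-positions are exactly the n with G(n) = 0.

0, 4, 8, 12, 16, 20, 24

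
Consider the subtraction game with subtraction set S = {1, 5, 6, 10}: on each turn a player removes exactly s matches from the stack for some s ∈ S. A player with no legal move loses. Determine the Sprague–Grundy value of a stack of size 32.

G(0) = 0
G(1) = mex{0} = 1
G(2) = mex{1} = 0
G(3) = mex{0} = 1
G(4) = mex{1} = 0
G(5) = mex{0,0} = 1
G(6) = mex{1,1,0} = 2
G(7) = mex{2,0,1} = 3
G(8) = mex{3,1,0} = 2
G(9) = mex{2,0,1} = 3
G(10) = mex{3,1,0,0} = 2
G(11) = mex{2,2,1,1} = 0
G(12) = mex{0,3,2,0} = 1
G(13) = mex{1,2,3,1} = 0
G(14) = mex{0,3,2,0} = 1
G(15) = mex{1,2,3,1} = 0
G(16) = mex{0,0,2,2} = 1
G(17) = mex{1,1,0,3} = 2
G(18) = mex{2,0,1,2} = 3
G(19) = mex{3,1,0,3} = 2
G(20) = mex{2,0,1,2} = 3
G(21) = mex{3,1,0,0} = 2
G(22) = mex{2,2,1,1} = 0
G(23) = mex{0,3,2,0} = 1
G(24) = mex{1,2,3,1} = 0
G(25) = mex{0,3,2,0} = 1
G(26) = mex{1,2,3,1} = 0
G(27) = mex{0,0,2,2} = 1
G(28) = mex{1,1,0,3} = 2
G(29) = mex{2,0,1,2} = 3
G(30) = mex{3,1,0,3} = 2
G(31) = mex{2,0,1,2} = 3
G(32) = mex{3,1,0,0} = 2

2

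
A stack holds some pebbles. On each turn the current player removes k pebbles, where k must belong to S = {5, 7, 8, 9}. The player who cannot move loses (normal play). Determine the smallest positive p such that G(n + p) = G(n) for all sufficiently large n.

G(0) = 0
G(1) = mex{} = 0
G(2) = mex{} = 0
G(3) = mex{} = 0
G(4) = mex{} = 0
G(5) = mex{0} = 1
G(6) = mex{0} = 1
G(7) = mex{0,0} = 1
G(8) = mex{0,0,0} = 1
G(9) = mex{0,0,0,0} = 1
G(10) = mex{1,0,0,0} = 2
G(11) = mex{1,0,0,0} = 2
G(12) = mex{1,1,0,0} = 2
G(13) = mex{1,1,1,0} = 2
G(14) = mex{1,1,1,1} = 0
G(15) = mex{2,1,1,1} = 0
G(16) = mex{2,1,1,1} = 0
G(17) = mex{2,2,1,1} = 0
G(18) = mex{2,2,2,1} = 0
G(19) = mex{0,2,2,2} = 1
G(20) = mex{0,2,2,2} = 1
G(21) = mex{0,0,2,2} = 1
G(22) = mex{0,0,0,2} = 1
G(23) = mex{0,0,0,0} = 1
G(24) = mex{1,0,0,0} = 2
G(25) = mex{1,0,0,0} = 2
G(26) = mex{1,1,0,0} = 2
G(27) = mex{1,1,1,0} = 2
G(28) = mex{1,1,1,1} = 0
G(29) = mex{2,1,1,1} = 0
G(n+14) = G(n) holds for n = 0,…,8 (a full window of length max(S) = 9), so the sequence is purely periodic with period 14.

14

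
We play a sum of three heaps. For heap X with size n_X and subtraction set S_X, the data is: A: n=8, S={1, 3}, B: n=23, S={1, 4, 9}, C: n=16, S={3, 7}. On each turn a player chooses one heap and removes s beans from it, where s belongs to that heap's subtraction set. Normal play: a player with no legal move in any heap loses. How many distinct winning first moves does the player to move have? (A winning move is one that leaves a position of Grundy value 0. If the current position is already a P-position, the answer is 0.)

Heap A, S = {1, 3}:
G(0) = 0
G(1) = mex{0} = 1
G(2) = mex{1} = 0
G(3) = mex{0,0} = 1
G(4) = mex{1,1} = 0
G(5) = mex{0,0} = 1
G(6) = mex{1,1} = 0
G(7) = mex{0,0} = 1
G(8) = mex{1,1} = 0
G_A(8) = 0.
Heap B, S = {1, 4, 9}:
n :  0  1  2  3  4  5  6  7  8  9 10 11 12 13 14 15 16 17 18 19 20 21 22 23
G :  0  1  0  1  2  0  1  0  1  2  0  1  0  1  2  0  1  0  1  2  0  1  0  1
G_B(23) = 1.
Heap C, S = {3, 7}:
G(0) = 0
G(1) = mex{} = 0
G(2) = mex{} = 0
G(3) = mex{0} = 1
G(4) = mex{0} = 1
G(5) = mex{0} = 1
G(6) = mex{1} = 0
G(7) = mex{1,0} = 2
G(8) = mex{1,0} = 2
G(9) = mex{0,0} = 1
G(10) = mex{2,1} = 0
G(11) = mex{2,1} = 0
G(12) = mex{1,1} = 0
G(13) = mex{0,0} = 1
G(14) = mex{0,2} = 1
G(15) = mex{0,2} = 1
G(16) = mex{1,1} = 0
G_C(16) = 0.
Combined Grundy value = 0 ⊕ 1 ⊕ 0 = 1.
A winning move leaves total XOR = 0, i.e. changes one component's Grundy value g to g ⊕ X where X is the current total.
Heap A: need g' = 0⊕1 = 1. Options: 8−1→G=1, 8−3→G=1. Hits: 2.
Heap B: need g' = 1⊕1 = 0. Options: 23−1→G=0, 23−4→G=2, 23−9→G=2. Hits: 1.
Heap C: need g' = 0⊕1 = 1. Options: 16−3→G=1, 16−7→G=1. Hits: 2.

5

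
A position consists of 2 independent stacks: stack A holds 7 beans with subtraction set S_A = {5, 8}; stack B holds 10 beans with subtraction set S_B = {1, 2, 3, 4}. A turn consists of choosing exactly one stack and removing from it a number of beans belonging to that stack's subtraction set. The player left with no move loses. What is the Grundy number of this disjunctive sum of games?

1

Stack A, S = {5, 8}:
n : 0 1 2 3 4 5 6 7
G : 0 0 0 0 0 1 1 1
G_A(7) = 1.
Stack B, S = {1, 2, 3, 4}:
G(0) = 0
G(1) = mex{0} = 1
G(2) = mex{1,0} = 2
G(3) = mex{2,1,0} = 3
G(4) = mex{3,2,1,0} = 4
G(5) = mex{4,3,2,1} = 0
G(6) = mex{0,4,3,2} = 1
G(7) = mex{1,0,4,3} = 2
G(8) = mex{2,1,0,4} = 3
G(9) = mex{3,2,1,0} = 4
G(10) = mex{4,3,2,1} = 0
G_B(10) = 0.
Combined Grundy value = 1 ⊕ 0 = 1.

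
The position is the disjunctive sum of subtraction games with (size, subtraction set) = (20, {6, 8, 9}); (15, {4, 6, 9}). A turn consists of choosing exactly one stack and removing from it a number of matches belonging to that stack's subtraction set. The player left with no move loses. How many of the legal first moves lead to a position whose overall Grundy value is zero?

Stack A, S = {6, 8, 9}:
n :  0  1  2  3  4  5  6  7  8  9 10 11 12 13 14 15 16 17 18 19 20
G :  0  0  0  0  0  0  1  1  1  1  1  1  2  2  2  0  0  0  0  0  0
G_A(20) = 0.
Stack B, S = {4, 6, 9}:
G(0) = 0
G(1) = mex{} = 0
G(2) = mex{} = 0
G(3) = mex{} = 0
G(4) = mex{0} = 1
G(5) = mex{0} = 1
G(6) = mex{0,0} = 1
G(7) = mex{0,0} = 1
G(8) = mex{1,0} = 2
G(9) = mex{1,0,0} = 2
G(10) = mex{1,1,0} = 2
G(11) = mex{1,1,0} = 2
G(12) = mex{2,1,0} = 3
G(13) = mex{2,1,1} = 0
G(14) = mex{2,2,1} = 0
G(15) = mex{2,2,1} = 0
G_B(15) = 0.
Combined Grundy value = 0 ⊕ 0 = 0.
A winning move leaves total XOR = 0, i.e. changes one component's Grundy value g to g ⊕ X where X is the current total.
Stack A: target g' = 0⊕0 = 0, but every legal move changes the Grundy value (mex property), so 0 moves.
Stack B: target g' = 0⊕0 = 0, but every legal move changes the Grundy value (mex property), so 0 moves.

0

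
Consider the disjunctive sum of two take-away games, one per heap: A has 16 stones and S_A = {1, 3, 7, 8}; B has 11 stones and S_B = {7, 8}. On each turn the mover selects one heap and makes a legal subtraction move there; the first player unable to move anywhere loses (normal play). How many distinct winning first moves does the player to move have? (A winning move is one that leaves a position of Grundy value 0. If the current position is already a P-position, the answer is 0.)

0

Heap A, S = {1, 3, 7, 8}:
G(0) = 0
G(1) = mex{0} = 1
G(2) = mex{1} = 0
G(3) = mex{0,0} = 1
G(4) = mex{1,1} = 0
G(5) = mex{0,0} = 1
G(6) = mex{1,1} = 0
G(7) = mex{0,0,0} = 1
G(8) = mex{1,1,1,0} = 2
G(9) = mex{2,0,0,1} = 3
G(10) = mex{3,1,1,0} = 2
G(11) = mex{2,2,0,1} = 3
G(12) = mex{3,3,1,0} = 2
G(13) = mex{2,2,0,1} = 3
G(14) = mex{3,3,1,0} = 2
G(15) = mex{2,2,2,1} = 0
G(16) = mex{0,3,3,2} = 1
G_A(16) = 1.
Heap B, S = {7, 8}:
G(0) = 0
G(1) = mex{} = 0
G(2) = mex{} = 0
G(3) = mex{} = 0
G(4) = mex{} = 0
G(5) = mex{} = 0
G(6) = mex{} = 0
G(7) = mex{0} = 1
G(8) = mex{0,0} = 1
G(9) = mex{0,0} = 1
G(10) = mex{0,0} = 1
G(11) = mex{0,0} = 1
G_B(11) = 1.
Combined Grundy value = 1 ⊕ 1 = 0.
A winning move leaves total XOR = 0, i.e. changes one component's Grundy value g to g ⊕ X where X is the current total.
Heap A: target g' = 1⊕0 = 1, but every legal move changes the Grundy value (mex property), so 0 moves.
Heap B: target g' = 1⊕0 = 1, but every legal move changes the Grundy value (mex property), so 0 moves.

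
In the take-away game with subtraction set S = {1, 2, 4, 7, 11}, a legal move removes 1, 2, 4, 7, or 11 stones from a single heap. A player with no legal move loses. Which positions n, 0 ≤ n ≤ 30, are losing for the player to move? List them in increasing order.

G(0) = 0
G(1) = mex{0} = 1
G(2) = mex{1,0} = 2
G(3) = mex{2,1} = 0
G(4) = mex{0,2,0} = 1
G(5) = mex{1,0,1} = 2
G(6) = mex{2,1,2} = 0
G(7) = mex{0,2,0,0} = 1
G(8) = mex{1,0,1,1} = 2
G(9) = mex{2,1,2,2} = 0
G(10) = mex{0,2,0,0} = 1
G(11) = mex{1,0,1,1,0} = 2
G(12) = mex{2,1,2,2,1} = 0
G(13) = mex{0,2,0,0,2} = 1
G(14) = mex{1,0,1,1,0} = 2
G(15) = mex{2,1,2,2,1} = 0
G(16) = mex{0,2,0,0,2} = 1
G(17) = mex{1,0,1,1,0} = 2
G(18) = mex{2,1,2,2,1} = 0
G(19) = mex{0,2,0,0,2} = 1
G(20) = mex{1,0,1,1,0} = 2
G(21) = mex{2,1,2,2,1} = 0
G(22) = mex{0,2,0,0,2} = 1
G(23) = mex{1,0,1,1,0} = 2
G(24) = mex{2,1,2,2,1} = 0
G(25) = mex{0,2,0,0,2} = 1
G(26) = mex{1,0,1,1,0} = 2
G(27) = mex{2,1,2,2,1} = 0
G(28) = mex{0,2,0,0,2} = 1
G(29) = mex{1,0,1,1,0} = 2
G(30) = mex{2,1,2,2,1} = 0
P-positions are exactly the n with G(n) = 0.

0, 3, 6, 9, 12, 15, 18, 21, 24, 27, 30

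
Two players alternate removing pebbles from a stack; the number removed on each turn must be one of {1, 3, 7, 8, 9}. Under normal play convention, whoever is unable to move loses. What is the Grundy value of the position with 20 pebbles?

G(0) = 0
G(1) = mex{0} = 1
G(2) = mex{1} = 0
G(3) = mex{0,0} = 1
G(4) = mex{1,1} = 0
G(5) = mex{0,0} = 1
G(6) = mex{1,1} = 0
G(7) = mex{0,0,0} = 1
G(8) = mex{1,1,1,0} = 2
G(9) = mex{2,0,0,1,0} = 3
G(10) = mex{3,1,1,0,1} = 2
G(11) = mex{2,2,0,1,0} = 3
G(12) = mex{3,3,1,0,1} = 2
G(13) = mex{2,2,0,1,0} = 3
G(14) = mex{3,3,1,0,1} = 2
G(15) = mex{2,2,2,1,0} = 3
G(16) = mex{3,3,3,2,1} = 0
G(17) = mex{0,2,2,3,2} = 1
G(18) = mex{1,3,3,2,3} = 0
G(19) = mex{0,0,2,3,2} = 1
G(20) = mex{1,1,3,2,3} = 0

0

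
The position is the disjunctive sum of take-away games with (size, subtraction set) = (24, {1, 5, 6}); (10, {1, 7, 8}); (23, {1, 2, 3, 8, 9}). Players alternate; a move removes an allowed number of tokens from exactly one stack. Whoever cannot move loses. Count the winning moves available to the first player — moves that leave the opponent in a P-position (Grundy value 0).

Stack A, S = {1, 5, 6}:
n :  0  1  2  3  4  5  6  7  8  9 10 11 12 13 14 15 16 17 18 19 20 21 22 23 24
G :  0  1  0  1  0  1  2  3  2  3  2  0  1  0  1  0  1  2  3  2  3  2  0  1  0
G_A(24) = 0.
Stack B, S = {1, 7, 8}:
G(0) = 0
G(1) = mex{0} = 1
G(2) = mex{1} = 0
G(3) = mex{0} = 1
G(4) = mex{1} = 0
G(5) = mex{0} = 1
G(6) = mex{1} = 0
G(7) = mex{0,0} = 1
G(8) = mex{1,1,0} = 2
G(9) = mex{2,0,1} = 3
G(10) = mex{3,1,0} = 2
G_B(10) = 2.
Stack C, S = {1, 2, 3, 8, 9}:
n :  0  1  2  3  4  5  6  7  8  9 10 11 12 13 14 15 16 17 18 19 20 21 22 23
G :  0  1  2  3  0  1  2  3  4  5  0  1  2  3  0  1  2  3  4  5  0  1  2  3
G_C(23) = 3.
Combined Grundy value = 0 ⊕ 2 ⊕ 3 = 1.
A winning move leaves total XOR = 0, i.e. changes one component's Grundy value g to g ⊕ X where X is the current total.
Stack A: need g' = 0⊕1 = 1. Options: 24−1→G=1, 24−5→G=2, 24−6→G=3. Hits: 1.
Stack B: need g' = 2⊕1 = 3. Options: 10−1→G=3, 10−7→G=1, 10−8→G=0. Hits: 1.
Stack C: need g' = 3⊕1 = 2. Options: 23−1→G=2, 23−2→G=1, 23−3→G=0, 23−8→G=1, 23−9→G=0. Hits: 1.

3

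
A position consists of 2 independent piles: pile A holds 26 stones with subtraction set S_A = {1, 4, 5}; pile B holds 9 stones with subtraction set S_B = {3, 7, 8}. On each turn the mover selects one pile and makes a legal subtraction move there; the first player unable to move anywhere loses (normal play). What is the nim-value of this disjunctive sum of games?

1

Pile A, S = {1, 4, 5}:
G(0) = 0
G(1) = mex{0} = 1
G(2) = mex{1} = 0
G(3) = mex{0} = 1
G(4) = mex{1,0} = 2
G(5) = mex{2,1,0} = 3
G(6) = mex{3,0,1} = 2
G(7) = mex{2,1,0} = 3
G(8) = mex{3,2,1} = 0
G(9) = mex{0,3,2} = 1
G(10) = mex{1,2,3} = 0
G(11) = mex{0,3,2} = 1
G(12) = mex{1,0,3} = 2
G(13) = mex{2,1,0} = 3
G(14) = mex{3,0,1} = 2
G(15) = mex{2,1,0} = 3
G(16) = mex{3,2,1} = 0
G(17) = mex{0,3,2} = 1
G(18) = mex{1,2,3} = 0
G(19) = mex{0,3,2} = 1
G(20) = mex{1,0,3} = 2
G(21) = mex{2,1,0} = 3
G(22) = mex{3,0,1} = 2
G(23) = mex{2,1,0} = 3
G(24) = mex{3,2,1} = 0
G(25) = mex{0,3,2} = 1
G(26) = mex{1,2,3} = 0
G_A(26) = 0.
Pile B, S = {3, 7, 8}:
G(0) = 0
G(1) = mex{} = 0
G(2) = mex{} = 0
G(3) = mex{0} = 1
G(4) = mex{0} = 1
G(5) = mex{0} = 1
G(6) = mex{1} = 0
G(7) = mex{1,0} = 2
G(8) = mex{1,0,0} = 2
G(9) = mex{0,0,0} = 1
G_B(9) = 1.
Combined Grundy value = 0 ⊕ 1 = 1.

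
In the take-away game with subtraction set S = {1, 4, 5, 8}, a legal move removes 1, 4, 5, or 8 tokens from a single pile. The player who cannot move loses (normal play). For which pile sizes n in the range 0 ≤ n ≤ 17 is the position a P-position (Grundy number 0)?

G(0) = 0
G(1) = mex{0} = 1
G(2) = mex{1} = 0
G(3) = mex{0} = 1
G(4) = mex{1,0} = 2
G(5) = mex{2,1,0} = 3
G(6) = mex{3,0,1} = 2
G(7) = mex{2,1,0} = 3
G(8) = mex{3,2,1,0} = 4
G(9) = mex{4,3,2,1} = 0
G(10) = mex{0,2,3,0} = 1
G(11) = mex{1,3,2,1} = 0
G(12) = mex{0,4,3,2} = 1
G(13) = mex{1,0,4,3} = 2
G(14) = mex{2,1,0,2} = 3
G(15) = mex{3,0,1,3} = 2
G(16) = mex{2,1,0,4} = 3
G(17) = mex{3,2,1,0} = 4
P-positions are exactly the n with G(n) = 0.

0, 2, 9, 11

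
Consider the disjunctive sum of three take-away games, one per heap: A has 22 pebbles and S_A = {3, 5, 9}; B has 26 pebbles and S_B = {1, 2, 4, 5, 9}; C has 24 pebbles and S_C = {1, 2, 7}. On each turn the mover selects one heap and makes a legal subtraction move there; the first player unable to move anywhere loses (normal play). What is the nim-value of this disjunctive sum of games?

0

Heap A, S = {3, 5, 9}:
n :  0  1  2  3  4  5  6  7  8  9 10 11 12 13 14 15 16 17 18 19 20 21 22
G :  0  0  0  1  1  1  2  2  0  3  3  1  0  2  0  1  0  1  0  1  0  1  0
G_A(22) = 0.
Heap B, S = {1, 2, 4, 5, 9}:
n :  0  1  2  3  4  5  6  7  8  9 10 11 12 13 14 15 16 17 18 19 20 21 22 23 24 25 26
G :  0  1  2  0  1  2  0  1  2  3  4  5  3  0  1  2  0  1  2  0  1  2  3  4  5  3  0
G_B(26) = 0.
Heap C, S = {1, 2, 7}:
G(0) = 0
G(1) = mex{0} = 1
G(2) = mex{1,0} = 2
G(3) = mex{2,1} = 0
G(4) = mex{0,2} = 1
G(5) = mex{1,0} = 2
G(6) = mex{2,1} = 0
G(7) = mex{0,2,0} = 1
G(8) = mex{1,0,1} = 2
G(9) = mex{2,1,2} = 0
G(10) = mex{0,2,0} = 1
G(11) = mex{1,0,1} = 2
G(12) = mex{2,1,2} = 0
G(13) = mex{0,2,0} = 1
G(14) = mex{1,0,1} = 2
G(15) = mex{2,1,2} = 0
G(16) = mex{0,2,0} = 1
G(17) = mex{1,0,1} = 2
G(18) = mex{2,1,2} = 0
G(19) = mex{0,2,0} = 1
G(20) = mex{1,0,1} = 2
G(21) = mex{2,1,2} = 0
G(22) = mex{0,2,0} = 1
G(23) = mex{1,0,1} = 2
G(24) = mex{2,1,2} = 0
G_C(24) = 0.
Combined Grundy value = 0 ⊕ 0 ⊕ 0 = 0.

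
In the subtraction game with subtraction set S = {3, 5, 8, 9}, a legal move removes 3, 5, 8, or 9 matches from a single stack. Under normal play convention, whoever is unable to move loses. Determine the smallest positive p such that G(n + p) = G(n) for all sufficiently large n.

G(0) = 0
G(1) = mex{} = 0
G(2) = mex{} = 0
G(3) = mex{0} = 1
G(4) = mex{0} = 1
G(5) = mex{0,0} = 1
G(6) = mex{1,0} = 2
G(7) = mex{1,0} = 2
G(8) = mex{1,1,0} = 2
G(9) = mex{2,1,0,0} = 3
G(10) = mex{2,1,0,0} = 3
G(11) = mex{2,2,1,0} = 3
G(12) = mex{3,2,1,1} = 0
G(13) = mex{3,2,1,1} = 0
G(14) = mex{3,3,2,1} = 0
G(15) = mex{0,3,2,2} = 1
G(16) = mex{0,3,2,2} = 1
G(17) = mex{0,0,3,2} = 1
G(18) = mex{1,0,3,3} = 2
G(19) = mex{1,0,3,3} = 2
G(20) = mex{1,1,0,3} = 2
G(21) = mex{2,1,0,0} = 3
G(22) = mex{2,1,0,0} = 3
G(23) = mex{2,2,1,0} = 3
G(24) = mex{3,2,1,1} = 0
G(25) = mex{3,2,1,1} = 0
G(n+12) = G(n) holds for n = 0,…,8 (a full window of length max(S) = 9), so the sequence is purely periodic with period 12.

12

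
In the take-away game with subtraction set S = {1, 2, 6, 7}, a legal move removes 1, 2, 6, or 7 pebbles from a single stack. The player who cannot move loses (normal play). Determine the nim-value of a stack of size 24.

n :  0  1  2  3  4  5  6  7  8  9 10 11 12 13 14 15 16 17 18 19 20 21 22 23 24
G :  0  1  2  0  1  2  3  4  0  1  2  0  1  2  3  4  0  1  2  0  1  2  3  4  0

0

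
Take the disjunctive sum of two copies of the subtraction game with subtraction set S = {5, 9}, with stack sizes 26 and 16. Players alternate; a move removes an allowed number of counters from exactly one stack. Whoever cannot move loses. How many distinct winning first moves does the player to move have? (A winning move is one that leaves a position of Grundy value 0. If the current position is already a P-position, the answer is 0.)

All stacks use S = {5, 9}:
n :  0  1  2  3  4  5  6  7  8  9 10 11 12 13 14 15 16 17 18 19 20 21 22 23 24 25 26
G :  0  0  0  0  0  1  1  1  1  1  2  2  2  2  0  0  0  0  0  1  1  1  1  1  2  2  2
Stack A: G(26) = 2.
Stack B: G(16) = 0.
Combined Grundy value = 2 ⊕ 0 = 2.
A winning move leaves total XOR = 0, i.e. changes one component's Grundy value g to g ⊕ X where X is the current total.
Stack A: need g' = 2⊕2 = 0. Options: 26−5→G=1, 26−9→G=0. Hits: 1.
Stack B: need g' = 0⊕2 = 2. Options: 16−5→G=2, 16−9→G=1. Hits: 1.

2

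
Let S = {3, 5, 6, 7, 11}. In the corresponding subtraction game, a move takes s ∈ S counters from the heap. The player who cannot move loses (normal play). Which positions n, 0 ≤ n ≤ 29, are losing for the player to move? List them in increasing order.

0, 1, 2, 10, 14, 18, 22, 26

G(0) = 0
G(1) = mex{} = 0
G(2) = mex{} = 0
G(3) = mex{0} = 1
G(4) = mex{0} = 1
G(5) = mex{0,0} = 1
G(6) = mex{1,0,0} = 2
G(7) = mex{1,0,0,0} = 2
G(8) = mex{1,1,0,0} = 2
G(9) = mex{2,1,1,0} = 3
G(10) = mex{2,1,1,1} = 0
G(11) = mex{2,2,1,1,0} = 3
G(12) = mex{3,2,2,1,0} = 4
G(13) = mex{0,2,2,2,0} = 1
G(14) = mex{3,3,2,2,1} = 0
G(15) = mex{4,0,3,2,1} = 5
G(16) = mex{1,3,0,3,1} = 2
G(17) = mex{0,4,3,0,2} = 1
G(18) = mex{5,1,4,3,2} = 0
G(19) = mex{2,0,1,4,2} = 3
G(20) = mex{1,5,0,1,3} = 2
G(21) = mex{0,2,5,0,0} = 1
G(22) = mex{3,1,2,5,3} = 0
G(23) = mex{2,0,1,2,4} = 3
G(24) = mex{1,3,0,1,1} = 2
G(25) = mex{0,2,3,0,0} = 1
G(26) = mex{3,1,2,3,5} = 0
G(27) = mex{2,0,1,2,2} = 3
G(28) = mex{1,3,0,1,1} = 2
G(29) = mex{0,2,3,0,0} = 1
P-positions are exactly the n with G(n) = 0.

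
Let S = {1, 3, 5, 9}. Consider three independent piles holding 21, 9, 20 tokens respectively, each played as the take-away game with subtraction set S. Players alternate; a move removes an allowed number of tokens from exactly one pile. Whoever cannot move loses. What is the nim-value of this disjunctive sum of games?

0

All piles use S = {1, 3, 5, 9}:
n :  0  1  2  3  4  5  6  7  8  9 10 11 12 13 14 15 16 17 18 19 20 21
G :  0  1  0  1  0  1  0  1  0  1  0  1  0  1  0  1  0  1  0  1  0  1
Pile A: G(21) = 1.
Pile B: G(9) = 1.
Pile C: G(20) = 0.
Combined Grundy value = 1 ⊕ 1 ⊕ 0 = 0.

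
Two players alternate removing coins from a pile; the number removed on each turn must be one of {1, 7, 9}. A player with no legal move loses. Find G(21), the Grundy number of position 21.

1

G(0) = 0
G(1) = mex{0} = 1
G(2) = mex{1} = 0
G(3) = mex{0} = 1
G(4) = mex{1} = 0
G(5) = mex{0} = 1
G(6) = mex{1} = 0
G(7) = mex{0,0} = 1
G(8) = mex{1,1} = 0
G(9) = mex{0,0,0} = 1
G(10) = mex{1,1,1} = 0
G(11) = mex{0,0,0} = 1
G(12) = mex{1,1,1} = 0
G(13) = mex{0,0,0} = 1
G(14) = mex{1,1,1} = 0
G(15) = mex{0,0,0} = 1
G(16) = mex{1,1,1} = 0
G(17) = mex{0,0,0} = 1
G(18) = mex{1,1,1} = 0
G(19) = mex{0,0,0} = 1
G(20) = mex{1,1,1} = 0
G(21) = mex{0,0,0} = 1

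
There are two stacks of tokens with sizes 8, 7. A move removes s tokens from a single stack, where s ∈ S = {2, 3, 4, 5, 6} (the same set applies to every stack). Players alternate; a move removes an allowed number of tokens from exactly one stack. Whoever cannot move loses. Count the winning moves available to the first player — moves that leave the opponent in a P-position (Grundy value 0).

2

All stacks use S = {2, 3, 4, 5, 6}:
n : 0 1 2 3 4 5 6 7 8
G : 0 0 1 1 2 2 3 3 0
Stack A: G(8) = 0.
Stack B: G(7) = 3.
Combined Grundy value = 0 ⊕ 3 = 3.
A winning move leaves total XOR = 0, i.e. changes one component's Grundy value g to g ⊕ X where X is the current total.
Stack A: need g' = 0⊕3 = 3. Options: 8−2→G=3, 8−3→G=2, 8−4→G=2, 8−5→G=1, 8−6→G=1. Hits: 1.
Stack B: need g' = 3⊕3 = 0. Options: 7−2→G=2, 7−3→G=2, 7−4→G=1, 7−5→G=1, 7−6→G=0. Hits: 1.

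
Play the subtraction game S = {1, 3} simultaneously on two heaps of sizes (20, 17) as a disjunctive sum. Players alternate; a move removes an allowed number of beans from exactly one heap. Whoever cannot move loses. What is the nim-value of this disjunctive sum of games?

All heaps use S = {1, 3}:
n :  0  1  2  3  4  5  6  7  8  9 10 11 12 13 14 15 16 17 18 19 20
G :  0  1  0  1  0  1  0  1  0  1  0  1  0  1  0  1  0  1  0  1  0
Heap A: G(20) = 0.
Heap B: G(17) = 1.
Combined Grundy value = 0 ⊕ 1 = 1.

1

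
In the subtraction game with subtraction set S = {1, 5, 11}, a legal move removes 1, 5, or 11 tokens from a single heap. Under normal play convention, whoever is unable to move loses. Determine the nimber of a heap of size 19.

1

G(0) = 0
G(1) = mex{0} = 1
G(2) = mex{1} = 0
G(3) = mex{0} = 1
G(4) = mex{1} = 0
G(5) = mex{0,0} = 1
G(6) = mex{1,1} = 0
G(7) = mex{0,0} = 1
G(8) = mex{1,1} = 0
G(9) = mex{0,0} = 1
G(10) = mex{1,1} = 0
G(11) = mex{0,0,0} = 1
G(12) = mex{1,1,1} = 0
G(13) = mex{0,0,0} = 1
G(14) = mex{1,1,1} = 0
G(15) = mex{0,0,0} = 1
G(16) = mex{1,1,1} = 0
G(17) = mex{0,0,0} = 1
G(18) = mex{1,1,1} = 0
G(19) = mex{0,0,0} = 1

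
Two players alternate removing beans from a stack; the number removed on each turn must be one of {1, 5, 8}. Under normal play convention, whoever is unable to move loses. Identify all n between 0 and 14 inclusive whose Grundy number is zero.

0, 2, 4, 6, 13

n :  0  1  2  3  4  5  6  7  8  9 10 11 12 13 14
G :  0  1  0  1  0  1  0  1  2  3  2  3  2  0  1
P-positions are exactly the n with G(n) = 0.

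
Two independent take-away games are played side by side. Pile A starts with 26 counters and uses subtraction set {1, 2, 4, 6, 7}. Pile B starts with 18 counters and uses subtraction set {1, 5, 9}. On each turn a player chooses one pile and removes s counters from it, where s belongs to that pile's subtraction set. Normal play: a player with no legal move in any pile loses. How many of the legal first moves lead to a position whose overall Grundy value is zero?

2

Pile A, S = {1, 2, 4, 6, 7}:
n :  0  1  2  3  4  5  6  7  8  9 10 11 12 13 14 15 16 17 18 19 20 21 22 23 24 25 26
G :  0  1  2  0  1  2  3  4  0  1  2  0  1  2  3  4  0  1  2  0  1  2  3  4  0  1  2
G_A(26) = 2.
Pile B, S = {1, 5, 9}:
G(0) = 0
G(1) = mex{0} = 1
G(2) = mex{1} = 0
G(3) = mex{0} = 1
G(4) = mex{1} = 0
G(5) = mex{0,0} = 1
G(6) = mex{1,1} = 0
G(7) = mex{0,0} = 1
G(8) = mex{1,1} = 0
G(9) = mex{0,0,0} = 1
G(10) = mex{1,1,1} = 0
G(11) = mex{0,0,0} = 1
G(12) = mex{1,1,1} = 0
G(13) = mex{0,0,0} = 1
G(14) = mex{1,1,1} = 0
G(15) = mex{0,0,0} = 1
G(16) = mex{1,1,1} = 0
G(17) = mex{0,0,0} = 1
G(18) = mex{1,1,1} = 0
G_B(18) = 0.
Combined Grundy value = 2 ⊕ 0 = 2.
A winning move leaves total XOR = 0, i.e. changes one component's Grundy value g to g ⊕ X where X is the current total.
Pile A: need g' = 2⊕2 = 0. Options: 26−1→G=1, 26−2→G=0, 26−4→G=3, 26−6→G=1, 26−7→G=0. Hits: 2.
Pile B: need g' = 0⊕2 = 2. Options: 18−1→G=1, 18−5→G=1, 18−9→G=1. Hits: 0.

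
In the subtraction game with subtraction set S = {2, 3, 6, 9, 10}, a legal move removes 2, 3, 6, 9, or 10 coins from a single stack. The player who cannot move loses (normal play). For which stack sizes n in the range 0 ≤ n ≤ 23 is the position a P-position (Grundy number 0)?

n :  0  1  2  3  4  5  6  7  8  9 10 11 12 13 14 15 16 17 18 19 20 21 22 23
G :  0  0  1  1  2  0  3  1  2  2  3  3  0  0  1  1  2  0  3  1  2  2  3  3
P-positions are exactly the n with G(n) = 0.

0, 1, 5, 12, 13, 17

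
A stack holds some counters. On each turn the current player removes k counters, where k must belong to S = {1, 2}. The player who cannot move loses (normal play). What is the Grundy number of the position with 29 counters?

2

G(0) = 0
G(1) = mex{0} = 1
G(2) = mex{1,0} = 2
G(3) = mex{2,1} = 0
G(4) = mex{0,2} = 1
G(5) = mex{1,0} = 2
G(6) = mex{2,1} = 0
G(7) = mex{0,2} = 1
G(8) = mex{1,0} = 2
G(9) = mex{2,1} = 0
G(10) = mex{0,2} = 1
G(11) = mex{1,0} = 2
G(12) = mex{2,1} = 0
G(13) = mex{0,2} = 1
G(14) = mex{1,0} = 2
G(15) = mex{2,1} = 0
G(16) = mex{0,2} = 1
G(17) = mex{1,0} = 2
G(18) = mex{2,1} = 0
G(19) = mex{0,2} = 1
G(20) = mex{1,0} = 2
G(21) = mex{2,1} = 0
G(22) = mex{0,2} = 1
G(23) = mex{1,0} = 2
G(24) = mex{2,1} = 0
G(25) = mex{0,2} = 1
G(26) = mex{1,0} = 2
G(27) = mex{2,1} = 0
G(28) = mex{0,2} = 1
G(29) = mex{1,0} = 2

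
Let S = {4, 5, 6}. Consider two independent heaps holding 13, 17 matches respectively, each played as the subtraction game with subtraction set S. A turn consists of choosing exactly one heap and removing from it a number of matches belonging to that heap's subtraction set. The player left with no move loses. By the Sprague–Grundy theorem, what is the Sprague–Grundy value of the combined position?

All heaps use S = {4, 5, 6}:
G(0) = 0
G(1) = mex{} = 0
G(2) = mex{} = 0
G(3) = mex{} = 0
G(4) = mex{0} = 1
G(5) = mex{0,0} = 1
G(6) = mex{0,0,0} = 1
G(7) = mex{0,0,0} = 1
G(8) = mex{1,0,0} = 2
G(9) = mex{1,1,0} = 2
G(10) = mex{1,1,1} = 0
G(11) = mex{1,1,1} = 0
G(12) = mex{2,1,1} = 0
G(13) = mex{2,2,1} = 0
G(14) = mex{0,2,2} = 1
G(15) = mex{0,0,2} = 1
G(16) = mex{0,0,0} = 1
G(17) = mex{0,0,0} = 1
Heap A: G(13) = 0.
Heap B: G(17) = 1.
Combined Grundy value = 0 ⊕ 1 = 1.

1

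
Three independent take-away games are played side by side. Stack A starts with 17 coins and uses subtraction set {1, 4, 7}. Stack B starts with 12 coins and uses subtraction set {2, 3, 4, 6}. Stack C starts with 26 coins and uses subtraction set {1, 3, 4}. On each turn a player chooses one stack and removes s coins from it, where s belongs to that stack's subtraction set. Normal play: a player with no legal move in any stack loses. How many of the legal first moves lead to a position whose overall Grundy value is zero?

Stack A, S = {1, 4, 7}:
n :  0  1  2  3  4  5  6  7  8  9 10 11 12 13 14 15 16 17
G :  0  1  0  1  2  0  1  2  0  1  0  1  2  0  1  2  0  1
G_A(17) = 1.
Stack B, S = {2, 3, 4, 6}:
G(0) = 0
G(1) = mex{} = 0
G(2) = mex{0} = 1
G(3) = mex{0,0} = 1
G(4) = mex{1,0,0} = 2
G(5) = mex{1,1,0} = 2
G(6) = mex{2,1,1,0} = 3
G(7) = mex{2,2,1,0} = 3
G(8) = mex{3,2,2,1} = 0
G(9) = mex{3,3,2,1} = 0
G(10) = mex{0,3,3,2} = 1
G(11) = mex{0,0,3,2} = 1
G(12) = mex{1,0,0,3} = 2
G_B(12) = 2.
Stack C, S = {1, 3, 4}:
n :  0  1  2  3  4  5  6  7  8  9 10 11 12 13 14 15 16 17 18 19 20 21 22 23 24 25 26
G :  0  1  0  1  2  3  2  0  1  0  1  2  3  2  0  1  0  1  2  3  2  0  1  0  1  2  3
G_C(26) = 3.
Combined Grundy value = 1 ⊕ 2 ⊕ 3 = 0.
A winning move leaves total XOR = 0, i.e. changes one component's Grundy value g to g ⊕ X where X is the current total.
Stack A: target g' = 1⊕0 = 1, but every legal move changes the Grundy value (mex property), so 0 moves.
Stack B: target g' = 2⊕0 = 2, but every legal move changes the Grundy value (mex property), so 0 moves.
Stack C: target g' = 3⊕0 = 3, but every legal move changes the Grundy value (mex property), so 0 moves.

0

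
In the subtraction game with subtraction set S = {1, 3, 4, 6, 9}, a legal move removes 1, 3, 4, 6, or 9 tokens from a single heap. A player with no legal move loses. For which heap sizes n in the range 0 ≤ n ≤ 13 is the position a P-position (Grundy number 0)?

G(0) = 0
G(1) = mex{0} = 1
G(2) = mex{1} = 0
G(3) = mex{0,0} = 1
G(4) = mex{1,1,0} = 2
G(5) = mex{2,0,1} = 3
G(6) = mex{3,1,0,0} = 2
G(7) = mex{2,2,1,1} = 0
G(8) = mex{0,3,2,0} = 1
G(9) = mex{1,2,3,1,0} = 4
G(10) = mex{4,0,2,2,1} = 3
G(11) = mex{3,1,0,3,0} = 2
G(12) = mex{2,4,1,2,1} = 0
G(13) = mex{0,3,4,0,2} = 1
P-positions are exactly the n with G(n) = 0.

0, 2, 7, 12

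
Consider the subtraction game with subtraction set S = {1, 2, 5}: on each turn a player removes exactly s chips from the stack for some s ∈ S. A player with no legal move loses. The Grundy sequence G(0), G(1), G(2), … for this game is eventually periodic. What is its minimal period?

n :  0  1  2  3  4  5  6  7  8  9 10 11 12 13 14
G :  0  1  2  0  1  2  0  1  2  0  1  2  0  1  2
G(n+3) = G(n) holds for n = 0,…,4 (a full window of length max(S) = 5), so the sequence is purely periodic with period 3.

3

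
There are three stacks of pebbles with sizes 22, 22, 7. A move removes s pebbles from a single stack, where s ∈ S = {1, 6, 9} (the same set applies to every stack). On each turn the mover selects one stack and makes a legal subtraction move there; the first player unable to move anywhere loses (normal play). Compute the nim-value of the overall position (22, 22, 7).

0

All stacks use S = {1, 6, 9}:
n :  0  1  2  3  4  5  6  7  8  9 10 11 12 13 14 15 16 17 18 19 20 21 22
G :  0  1  0  1  0  1  2  0  1  2  3  2  0  1  0  1  2  0  1  0  1  2  0
Stack A: G(22) = 0.
Stack B: G(22) = 0.
Stack C: G(7) = 0.
Combined Grundy value = 0 ⊕ 0 ⊕ 0 = 0.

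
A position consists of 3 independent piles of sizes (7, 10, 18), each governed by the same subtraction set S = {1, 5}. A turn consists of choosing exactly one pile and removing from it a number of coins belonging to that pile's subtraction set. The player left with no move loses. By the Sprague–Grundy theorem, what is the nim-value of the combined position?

1

All piles use S = {1, 5}:
n :  0  1  2  3  4  5  6  7  8  9 10 11 12 13 14 15 16 17 18
G :  0  1  0  1  0  1  0  1  0  1  0  1  0  1  0  1  0  1  0
Pile A: G(7) = 1.
Pile B: G(10) = 0.
Pile C: G(18) = 0.
Combined Grundy value = 1 ⊕ 0 ⊕ 0 = 1.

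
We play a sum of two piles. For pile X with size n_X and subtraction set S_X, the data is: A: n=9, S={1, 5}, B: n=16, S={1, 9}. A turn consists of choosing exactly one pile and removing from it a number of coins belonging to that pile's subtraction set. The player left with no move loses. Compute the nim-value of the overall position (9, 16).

Pile A, S = {1, 5}:
n : 0 1 2 3 4 5 6 7 8 9
G : 0 1 0 1 0 1 0 1 0 1
G_A(9) = 1.
Pile B, S = {1, 9}:
G(0) = 0
G(1) = mex{0} = 1
G(2) = mex{1} = 0
G(3) = mex{0} = 1
G(4) = mex{1} = 0
G(5) = mex{0} = 1
G(6) = mex{1} = 0
G(7) = mex{0} = 1
G(8) = mex{1} = 0
G(9) = mex{0,0} = 1
G(10) = mex{1,1} = 0
G(11) = mex{0,0} = 1
G(12) = mex{1,1} = 0
G(13) = mex{0,0} = 1
G(14) = mex{1,1} = 0
G(15) = mex{0,0} = 1
G(16) = mex{1,1} = 0
G_B(16) = 0.
Combined Grundy value = 1 ⊕ 0 = 1.

1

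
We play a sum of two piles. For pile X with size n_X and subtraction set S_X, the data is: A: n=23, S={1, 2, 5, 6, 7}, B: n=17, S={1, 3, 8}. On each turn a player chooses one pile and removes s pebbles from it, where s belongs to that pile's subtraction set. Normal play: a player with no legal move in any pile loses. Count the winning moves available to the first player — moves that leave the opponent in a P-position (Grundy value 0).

Pile A, S = {1, 2, 5, 6, 7}:
n :  0  1  2  3  4  5  6  7  8  9 10 11 12 13 14 15 16 17 18 19 20 21 22 23
G :  0  1  2  0  1  2  3  4  5  3  4  0  1  2  0  1  2  3  4  5  3  4  0  1
G_A(23) = 1.
Pile B, S = {1, 3, 8}:
G(0) = 0
G(1) = mex{0} = 1
G(2) = mex{1} = 0
G(3) = mex{0,0} = 1
G(4) = mex{1,1} = 0
G(5) = mex{0,0} = 1
G(6) = mex{1,1} = 0
G(7) = mex{0,0} = 1
G(8) = mex{1,1,0} = 2
G(9) = mex{2,0,1} = 3
G(10) = mex{3,1,0} = 2
G(11) = mex{2,2,1} = 0
G(12) = mex{0,3,0} = 1
G(13) = mex{1,2,1} = 0
G(14) = mex{0,0,0} = 1
G(15) = mex{1,1,1} = 0
G(16) = mex{0,0,2} = 1
G(17) = mex{1,1,3} = 0
G_B(17) = 0.
Combined Grundy value = 1 ⊕ 0 = 1.
A winning move leaves total XOR = 0, i.e. changes one component's Grundy value g to g ⊕ X where X is the current total.
Pile A: need g' = 1⊕1 = 0. Options: 23−1→G=0, 23−2→G=4, 23−5→G=4, 23−6→G=3, 23−7→G=2. Hits: 1.
Pile B: need g' = 0⊕1 = 1. Options: 17−1→G=1, 17−3→G=1, 17−8→G=3. Hits: 2.

3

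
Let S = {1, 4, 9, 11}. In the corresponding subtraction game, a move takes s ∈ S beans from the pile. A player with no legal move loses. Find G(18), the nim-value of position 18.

1

n :  0  1  2  3  4  5  6  7  8  9 10 11 12 13 14 15 16 17 18
G :  0  1  0  1  2  0  1  0  1  2  0  1  0  1  2  0  1  0  1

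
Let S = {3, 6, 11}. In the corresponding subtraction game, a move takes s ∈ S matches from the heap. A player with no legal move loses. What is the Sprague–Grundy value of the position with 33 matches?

2

n :  0  1  2  3  4  5  6  7  8  9 10 11 12 13 14 15 16 17 18 19 20 21 22 23 24 25 26 27 28 29 30 31 32 33
G :  0  0  0  1  1  1  2  2  2  0  0  3  1  1  0  2  2  1  0  0  2  1  1  0  2  2  1  0  0  2  1  1  0  2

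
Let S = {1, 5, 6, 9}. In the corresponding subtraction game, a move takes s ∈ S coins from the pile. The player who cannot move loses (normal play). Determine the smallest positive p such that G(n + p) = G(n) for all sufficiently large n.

12

n :  0  1  2  3  4  5  6  7  8  9 10 11 12 13 14 15 16 17 18 19 20 21 22 23 24 25
G :  0  1  0  1  0  1  2  3  2  3  2  3  0  1  0  1  0  1  2  3  2  3  2  3  0  1
G(n+12) = G(n) holds for n = 0,…,8 (a full window of length max(S) = 9), so the sequence is purely periodic with period 12.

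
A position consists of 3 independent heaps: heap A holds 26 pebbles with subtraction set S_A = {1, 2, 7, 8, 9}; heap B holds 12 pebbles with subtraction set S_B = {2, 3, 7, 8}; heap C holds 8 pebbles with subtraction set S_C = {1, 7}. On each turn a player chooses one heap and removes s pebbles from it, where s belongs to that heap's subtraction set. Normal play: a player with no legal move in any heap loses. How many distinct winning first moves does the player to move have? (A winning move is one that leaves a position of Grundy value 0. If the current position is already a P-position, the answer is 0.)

Heap A, S = {1, 2, 7, 8, 9}:
G(0) = 0
G(1) = mex{0} = 1
G(2) = mex{1,0} = 2
G(3) = mex{2,1} = 0
G(4) = mex{0,2} = 1
G(5) = mex{1,0} = 2
G(6) = mex{2,1} = 0
G(7) = mex{0,2,0} = 1
G(8) = mex{1,0,1,0} = 2
G(9) = mex{2,1,2,1,0} = 3
G(10) = mex{3,2,0,2,1} = 4
G(11) = mex{4,3,1,0,2} = 5
G(12) = mex{5,4,2,1,0} = 3
G(13) = mex{3,5,0,2,1} = 4
G(14) = mex{4,3,1,0,2} = 5
G(15) = mex{5,4,2,1,0} = 3
G(16) = mex{3,5,3,2,1} = 0
G(17) = mex{0,3,4,3,2} = 1
G(18) = mex{1,0,5,4,3} = 2
G(19) = mex{2,1,3,5,4} = 0
G(20) = mex{0,2,4,3,5} = 1
G(21) = mex{1,0,5,4,3} = 2
G(22) = mex{2,1,3,5,4} = 0
G(23) = mex{0,2,0,3,5} = 1
G(24) = mex{1,0,1,0,3} = 2
G(25) = mex{2,1,2,1,0} = 3
G(26) = mex{3,2,0,2,1} = 4
G_A(26) = 4.
Heap B, S = {2, 3, 7, 8}:
G(0) = 0
G(1) = mex{} = 0
G(2) = mex{0} = 1
G(3) = mex{0,0} = 1
G(4) = mex{1,0} = 2
G(5) = mex{1,1} = 0
G(6) = mex{2,1} = 0
G(7) = mex{0,2,0} = 1
G(8) = mex{0,0,0,0} = 1
G(9) = mex{1,0,1,0} = 2
G(10) = mex{1,1,1,1} = 0
G(11) = mex{2,1,2,1} = 0
G(12) = mex{0,2,0,2} = 1
G_B(12) = 1.
Heap C, S = {1, 7}:
n : 0 1 2 3 4 5 6 7 8
G : 0 1 0 1 0 1 0 1 0
G_C(8) = 0.
Combined Grundy value = 4 ⊕ 1 ⊕ 0 = 5.
A winning move leaves total XOR = 0, i.e. changes one component's Grundy value g to g ⊕ X where X is the current total.
Heap A: need g' = 4⊕5 = 1. Options: 26−1→G=3, 26−2→G=2, 26−7→G=0, 26−8→G=2, 26−9→G=1. Hits: 1.
Heap B: need g' = 1⊕5 = 4. Options: 12−2→G=0, 12−3→G=2, 12−7→G=0, 12−8→G=2. Hits: 0.
Heap C: need g' = 0⊕5 = 5. Options: 8−1→G=1, 8−7→G=1. Hits: 0.

1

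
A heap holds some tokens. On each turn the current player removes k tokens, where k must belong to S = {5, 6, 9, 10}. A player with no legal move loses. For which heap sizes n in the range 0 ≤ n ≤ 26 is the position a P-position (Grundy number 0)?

0, 1, 2, 3, 4, 15, 16, 17, 18, 19

n :  0  1  2  3  4  5  6  7  8  9 10 11 12 13 14 15 16 17 18 19 20 21 22 23 24 25 26
G :  0  0  0  0  0  1  1  1  1  1  2  2  2  2  2  0  0  0  0  0  1  1  1  1  1  2  2
P-positions are exactly the n with G(n) = 0.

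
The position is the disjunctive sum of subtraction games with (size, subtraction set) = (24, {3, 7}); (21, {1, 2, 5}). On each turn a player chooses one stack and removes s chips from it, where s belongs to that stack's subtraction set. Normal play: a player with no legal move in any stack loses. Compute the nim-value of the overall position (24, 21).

Stack A, S = {3, 7}:
G(0) = 0
G(1) = mex{} = 0
G(2) = mex{} = 0
G(3) = mex{0} = 1
G(4) = mex{0} = 1
G(5) = mex{0} = 1
G(6) = mex{1} = 0
G(7) = mex{1,0} = 2
G(8) = mex{1,0} = 2
G(9) = mex{0,0} = 1
G(10) = mex{2,1} = 0
G(11) = mex{2,1} = 0
G(12) = mex{1,1} = 0
G(13) = mex{0,0} = 1
G(14) = mex{0,2} = 1
G(15) = mex{0,2} = 1
G(16) = mex{1,1} = 0
G(17) = mex{1,0} = 2
G(18) = mex{1,0} = 2
G(19) = mex{0,0} = 1
G(20) = mex{2,1} = 0
G(21) = mex{2,1} = 0
G(22) = mex{1,1} = 0
G(23) = mex{0,0} = 1
G(24) = mex{0,2} = 1
G_A(24) = 1.
Stack B, S = {1, 2, 5}:
n :  0  1  2  3  4  5  6  7  8  9 10 11 12 13 14 15 16 17 18 19 20 21
G :  0  1  2  0  1  2  0  1  2  0  1  2  0  1  2  0  1  2  0  1  2  0
G_B(21) = 0.
Combined Grundy value = 1 ⊕ 0 = 1.

1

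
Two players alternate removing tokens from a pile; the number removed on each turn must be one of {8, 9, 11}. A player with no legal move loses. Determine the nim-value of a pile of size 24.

n :  0  1  2  3  4  5  6  7  8  9 10 11 12 13 14 15 16 17 18 19 20 21 22 23 24
G :  0  0  0  0  0  0  0  0  1  1  1  1  1  1  1  1  2  2  2  0  0  0  0  0  0

0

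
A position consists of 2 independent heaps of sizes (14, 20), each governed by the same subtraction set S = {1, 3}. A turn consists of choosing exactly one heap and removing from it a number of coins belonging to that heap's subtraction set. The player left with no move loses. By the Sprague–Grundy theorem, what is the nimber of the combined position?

All heaps use S = {1, 3}:
n :  0  1  2  3  4  5  6  7  8  9 10 11 12 13 14 15 16 17 18 19 20
G :  0  1  0  1  0  1  0  1  0  1  0  1  0  1  0  1  0  1  0  1  0
Heap A: G(14) = 0.
Heap B: G(20) = 0.
Combined Grundy value = 0 ⊕ 0 = 0.

0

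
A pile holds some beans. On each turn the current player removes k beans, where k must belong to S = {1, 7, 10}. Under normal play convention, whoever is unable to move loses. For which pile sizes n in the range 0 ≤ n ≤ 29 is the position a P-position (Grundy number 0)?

0, 2, 4, 6, 8, 17, 19, 21, 23, 25

n :  0  1  2  3  4  5  6  7  8  9 10 11 12 13 14 15 16 17 18 19 20 21 22 23 24 25 26 27 28 29
G :  0  1  0  1  0  1  0  1  0  1  2  3  2  3  2  3  2  0  1  0  1  0  1  0  1  0  1  2  3  2
P-positions are exactly the n with G(n) = 0.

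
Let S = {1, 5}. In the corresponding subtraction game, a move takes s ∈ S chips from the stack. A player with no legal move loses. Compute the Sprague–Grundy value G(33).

1

n :  0  1  2  3  4  5  6  7  8  9 10 11 12 13 14 15 16 17 18 19 20 21 22 23 24 25 26 27 28 29 30 31 32 33
G :  0  1  0  1  0  1  0  1  0  1  0  1  0  1  0  1  0  1  0  1  0  1  0  1  0  1  0  1  0  1  0  1  0  1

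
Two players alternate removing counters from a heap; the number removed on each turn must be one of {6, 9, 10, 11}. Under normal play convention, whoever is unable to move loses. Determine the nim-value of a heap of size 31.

n :  0  1  2  3  4  5  6  7  8  9 10 11 12 13 14 15 16 17 18 19 20 21 22 23 24 25 26 27 28 29 30 31
G :  0  0  0  0  0  0  1  1  1  1  1  1  2  2  2  2  2  0  0  0  0  0  0  1  1  1  1  1  1  2  2  2

2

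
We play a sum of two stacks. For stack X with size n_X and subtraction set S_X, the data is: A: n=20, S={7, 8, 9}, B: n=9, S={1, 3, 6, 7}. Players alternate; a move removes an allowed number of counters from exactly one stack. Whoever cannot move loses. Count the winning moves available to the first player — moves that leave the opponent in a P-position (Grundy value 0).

1

Stack A, S = {7, 8, 9}:
n :  0  1  2  3  4  5  6  7  8  9 10 11 12 13 14 15 16 17 18 19 20
G :  0  0  0  0  0  0  0  1  1  1  1  1  1  1  2  2  0  0  0  0  0
G_A(20) = 0.
Stack B, S = {1, 3, 6, 7}:
G(0) = 0
G(1) = mex{0} = 1
G(2) = mex{1} = 0
G(3) = mex{0,0} = 1
G(4) = mex{1,1} = 0
G(5) = mex{0,0} = 1
G(6) = mex{1,1,0} = 2
G(7) = mex{2,0,1,0} = 3
G(8) = mex{3,1,0,1} = 2
G(9) = mex{2,2,1,0} = 3
G_B(9) = 3.
Combined Grundy value = 0 ⊕ 3 = 3.
A winning move leaves total XOR = 0, i.e. changes one component's Grundy value g to g ⊕ X where X is the current total.
Stack A: need g' = 0⊕3 = 3. Options: 20−7→G=1, 20−8→G=1, 20−9→G=1. Hits: 0.
Stack B: need g' = 3⊕3 = 0. Options: 9−1→G=2, 9−3→G=2, 9−6→G=1, 9−7→G=0. Hits: 1.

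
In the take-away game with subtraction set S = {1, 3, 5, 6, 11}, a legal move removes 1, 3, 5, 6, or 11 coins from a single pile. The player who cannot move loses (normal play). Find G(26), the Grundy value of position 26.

G(0) = 0
G(1) = mex{0} = 1
G(2) = mex{1} = 0
G(3) = mex{0,0} = 1
G(4) = mex{1,1} = 0
G(5) = mex{0,0,0} = 1
G(6) = mex{1,1,1,0} = 2
G(7) = mex{2,0,0,1} = 3
G(8) = mex{3,1,1,0} = 2
G(9) = mex{2,2,0,1} = 3
G(10) = mex{3,3,1,0} = 2
G(11) = mex{2,2,2,1,0} = 3
G(12) = mex{3,3,3,2,1} = 0
G(13) = mex{0,2,2,3,0} = 1
G(14) = mex{1,3,3,2,1} = 0
G(15) = mex{0,0,2,3,0} = 1
G(16) = mex{1,1,3,2,1} = 0
G(17) = mex{0,0,0,3,2} = 1
G(18) = mex{1,1,1,0,3} = 2
G(19) = mex{2,0,0,1,2} = 3
G(20) = mex{3,1,1,0,3} = 2
G(21) = mex{2,2,0,1,2} = 3
G(22) = mex{3,3,1,0,3} = 2
G(23) = mex{2,2,2,1,0} = 3
G(24) = mex{3,3,3,2,1} = 0
G(25) = mex{0,2,2,3,0} = 1
G(26) = mex{1,3,3,2,1} = 0

0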